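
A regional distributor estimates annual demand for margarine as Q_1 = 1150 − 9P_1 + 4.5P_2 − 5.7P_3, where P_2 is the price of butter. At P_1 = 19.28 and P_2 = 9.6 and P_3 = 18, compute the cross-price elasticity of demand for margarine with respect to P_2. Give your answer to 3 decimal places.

0.047

At P_1 = 19.28 and P_2 = 9.6 and P_3 = 18: Q_1 = 917.08.
∂Q_1/∂P_2 = 4.5.
ε = (∂Q_1/∂P_2)(P_2/Q_1) = 4.5 × (9.6/917.08) ≈ 0.047.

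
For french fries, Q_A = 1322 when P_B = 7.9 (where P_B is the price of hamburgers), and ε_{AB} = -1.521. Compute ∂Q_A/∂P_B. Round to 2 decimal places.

ε = (∂Q_A/∂P_B)·(P_B/Q_A) ⇒ ∂Q_A/∂P_B = ε·Q_A/P_B = -1.521 × 1322/7.9 ≈ -254.53.

-254.53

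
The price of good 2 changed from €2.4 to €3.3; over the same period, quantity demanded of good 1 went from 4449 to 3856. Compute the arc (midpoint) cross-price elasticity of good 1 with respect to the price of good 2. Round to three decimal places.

ΔQ_1 = 3856 − 4449 = -593; ΔP_2 = 3.3 − 2.4 = 0.9.
Midpoints: Q̄_1 = 4152.5, P̄_2 = 2.85.
ε = (ΔQ_1/Q̄_1)/(ΔP_2/P̄_2) = (-593/4152.5)/(0.9/2.85) ≈ -0.452.
ε < 0: good 1 and good 2 are complements.

-0.452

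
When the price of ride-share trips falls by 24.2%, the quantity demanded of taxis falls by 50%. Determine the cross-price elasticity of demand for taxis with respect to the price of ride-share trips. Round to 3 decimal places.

ε = (%ΔQ of taxis) / (%ΔP of ride-share trips) = (-50%) / (-24.2%) ≈ 2.066.

2.066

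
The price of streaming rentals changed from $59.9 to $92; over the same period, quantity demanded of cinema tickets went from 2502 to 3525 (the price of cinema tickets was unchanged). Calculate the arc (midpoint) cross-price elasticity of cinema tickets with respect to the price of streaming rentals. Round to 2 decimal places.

0.80

ΔQ_A = 3525 − 2502 = 1023; ΔP_B = 92 − 59.9 = 32.1.
Midpoints: Q̄_A = 3013.5, P̄_B = 75.95.
ε = (ΔQ_A/Q̄_A)/(ΔP_B/P̄_B) = (1023/3013.5)/(32.1/75.95) ≈ 0.80.
ε > 0: cinema tickets and streaming rentals are substitutes.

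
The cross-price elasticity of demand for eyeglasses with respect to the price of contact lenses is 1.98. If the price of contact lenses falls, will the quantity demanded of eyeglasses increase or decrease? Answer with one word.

decrease

ε > 0 and the price of contact lenses falls, so the quantity of eyeglasses moves in the same direction: it decreases.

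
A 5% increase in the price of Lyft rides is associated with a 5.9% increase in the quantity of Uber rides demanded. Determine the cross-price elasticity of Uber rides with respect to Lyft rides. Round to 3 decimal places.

ε = (%ΔQ of Uber rides) / (%ΔP of Lyft rides) = (5.9%) / (5%) ≈ 1.180.

1.180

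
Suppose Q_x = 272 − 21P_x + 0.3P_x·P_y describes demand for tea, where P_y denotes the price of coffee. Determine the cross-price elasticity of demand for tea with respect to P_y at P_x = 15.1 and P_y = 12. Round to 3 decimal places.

At P_x = 15.1 and P_y = 12: Q_x = 9.26.
∂Q_x/∂P_y = 0.3P_x = 0.3(15.1) = 4.5300.
ε = (∂Q_x/∂P_y)(P_y/Q_x) = 4.5300 × (12/9.26) ≈ 5.870.

5.870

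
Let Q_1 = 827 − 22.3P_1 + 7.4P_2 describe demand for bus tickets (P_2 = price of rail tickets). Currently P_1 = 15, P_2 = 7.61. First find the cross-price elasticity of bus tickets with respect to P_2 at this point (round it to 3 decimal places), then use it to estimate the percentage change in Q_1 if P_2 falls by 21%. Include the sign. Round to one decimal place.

At P_1 = 15, P_2 = 7.61: Q_1 = 548.814.
∂Q_1/∂P_2 = 7.4.
ε = (∂Q_1/∂P_2)(P_2/Q_1) = 7.4000 × 7.61/548.814 ≈ 0.103.
%ΔQ_1 ≈ ε × %ΔP_2 = 0.103 × (-21%) = -2.2%.

-2.2%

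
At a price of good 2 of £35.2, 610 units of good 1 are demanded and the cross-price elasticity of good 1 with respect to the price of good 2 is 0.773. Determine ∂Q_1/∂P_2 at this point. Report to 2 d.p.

13.40

ε = (∂Q_1/∂P_2)·(P_2/Q_1) ⇒ ∂Q_1/∂P_2 = ε·Q_1/P_2 = 0.773 × 610/35.2 ≈ 13.40.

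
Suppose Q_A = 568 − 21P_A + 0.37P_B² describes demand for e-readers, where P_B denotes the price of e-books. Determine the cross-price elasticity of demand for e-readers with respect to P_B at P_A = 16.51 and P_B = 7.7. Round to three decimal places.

0.180

At P_A = 16.51 and P_B = 7.7: Q_A = 243.227.
∂Q_A/∂P_B = 0.74P_B = 0.74(7.7) = 5.6980.
ε = (∂Q_A/∂P_B)(P_B/Q_A) = 5.6980 × (7.7/243.227) ≈ 0.180.
ε > 0: substitutes.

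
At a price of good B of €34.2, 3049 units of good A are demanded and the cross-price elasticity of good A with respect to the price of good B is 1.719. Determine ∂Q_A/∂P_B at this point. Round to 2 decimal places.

153.25

ε = (∂Q_A/∂P_B)·(P_B/Q_A) ⇒ ∂Q_A/∂P_B = ε·Q_A/P_B = 1.719 × 3049/34.2 ≈ 153.25.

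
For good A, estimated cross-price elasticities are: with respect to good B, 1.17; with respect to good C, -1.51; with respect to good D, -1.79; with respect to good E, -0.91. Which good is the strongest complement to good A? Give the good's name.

good D

Complements have ε < 0. The most negative value is -1.79 (good D).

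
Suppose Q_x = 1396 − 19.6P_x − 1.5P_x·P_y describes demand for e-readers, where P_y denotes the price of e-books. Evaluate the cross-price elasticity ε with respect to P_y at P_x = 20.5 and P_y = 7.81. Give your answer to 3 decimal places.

-0.318

At P_x = 20.5 and P_y = 7.81: Q_x = 754.043.
∂Q_x/∂P_y = -1.5P_x = -1.5(20.5) = -30.7500.
ε = (∂Q_x/∂P_y)(P_y/Q_x) = -30.7500 × (7.81/754.043) ≈ -0.318.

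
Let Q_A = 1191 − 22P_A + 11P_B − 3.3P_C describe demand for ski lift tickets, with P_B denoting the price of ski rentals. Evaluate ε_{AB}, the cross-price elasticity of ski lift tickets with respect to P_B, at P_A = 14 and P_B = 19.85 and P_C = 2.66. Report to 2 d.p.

0.20

At P_A = 14 and P_B = 19.85 and P_C = 2.66: Q_A = 1092.572.
∂Q_A/∂P_B = 11.
ε = (∂Q_A/∂P_B)(P_B/Q_A) = 11 × (19.85/1092.572) ≈ 0.20.
Since ε > 0, ski lift tickets and ski rentals are substitutes.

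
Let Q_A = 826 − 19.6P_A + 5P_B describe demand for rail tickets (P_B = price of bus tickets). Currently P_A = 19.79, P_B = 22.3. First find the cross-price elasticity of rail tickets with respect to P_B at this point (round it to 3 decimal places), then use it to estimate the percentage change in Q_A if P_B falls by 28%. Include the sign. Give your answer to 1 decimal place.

-5.7%

At P_A = 19.79, P_B = 22.3: Q_A = 549.616.
∂Q_A/∂P_B = 5.
ε = (∂Q_A/∂P_B)(P_B/Q_A) = 5.0000 × 22.3/549.616 ≈ 0.203.
%ΔQ_A ≈ ε × %ΔP_B = 0.203 × (-28%) = -5.7%.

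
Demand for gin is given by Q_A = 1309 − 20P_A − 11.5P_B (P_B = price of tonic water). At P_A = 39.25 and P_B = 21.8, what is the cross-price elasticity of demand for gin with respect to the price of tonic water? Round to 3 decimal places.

-0.917

At P_A = 39.25 and P_B = 21.8: Q_A = 273.3.
∂Q_A/∂P_B = -11.5.
ε = (∂Q_A/∂P_B)(P_B/Q_A) = -11.5 × (21.8/273.3) ≈ -0.917.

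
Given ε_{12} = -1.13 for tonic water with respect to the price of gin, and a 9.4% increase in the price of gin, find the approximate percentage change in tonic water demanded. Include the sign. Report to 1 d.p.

-10.6%

%ΔQ ≈ ε × %ΔP of gin = -1.13 × (9.4%) = -10.6%.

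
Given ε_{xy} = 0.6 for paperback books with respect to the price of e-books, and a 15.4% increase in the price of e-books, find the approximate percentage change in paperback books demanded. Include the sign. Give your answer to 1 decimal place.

%ΔQ ≈ ε × %ΔP of e-books = 0.6 × (15.4%) = 9.2%.

9.2%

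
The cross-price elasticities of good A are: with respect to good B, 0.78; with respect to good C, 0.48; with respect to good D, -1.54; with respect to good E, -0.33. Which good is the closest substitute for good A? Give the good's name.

good B

Substitutes have ε > 0. Among the positive values, 0.78 (good B) is largest.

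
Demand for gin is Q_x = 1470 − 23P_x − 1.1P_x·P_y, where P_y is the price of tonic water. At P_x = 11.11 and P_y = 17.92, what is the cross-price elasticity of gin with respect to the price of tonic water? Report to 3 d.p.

At P_x = 11.11 and P_y = 17.92: Q_x = 995.470.
∂Q_x/∂P_y = -1.1P_x = -1.1(11.11) = -12.2210.
ε = (∂Q_x/∂P_y)(P_y/Q_x) = -12.2210 × (17.92/995.470) ≈ -0.220.
ε < 0: complements.

-0.220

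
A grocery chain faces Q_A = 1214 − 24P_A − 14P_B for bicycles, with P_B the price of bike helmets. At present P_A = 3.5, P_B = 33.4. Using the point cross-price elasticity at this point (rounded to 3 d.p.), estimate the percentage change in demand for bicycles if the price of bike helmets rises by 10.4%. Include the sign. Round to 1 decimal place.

At P_A = 3.5, P_B = 33.4: Q_A = 662.4.
∂Q_A/∂P_B = -14.
ε = (∂Q_A/∂P_B)(P_B/Q_A) = -14.0000 × 33.4/662.4 ≈ -0.706.
%ΔQ_A ≈ ε × %ΔP_B = -0.706 × (10.4%) = -7.3%.

-7.3%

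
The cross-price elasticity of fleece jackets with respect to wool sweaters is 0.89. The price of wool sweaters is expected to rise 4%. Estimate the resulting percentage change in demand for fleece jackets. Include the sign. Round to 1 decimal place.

3.6%

%ΔQ ≈ ε × %ΔP of wool sweaters = 0.89 × (4%) = 3.6%.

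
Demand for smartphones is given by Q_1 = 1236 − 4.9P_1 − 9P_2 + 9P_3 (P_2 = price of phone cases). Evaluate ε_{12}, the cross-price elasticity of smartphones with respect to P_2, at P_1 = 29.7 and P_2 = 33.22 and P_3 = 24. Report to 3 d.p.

At P_1 = 29.7 and P_2 = 33.22 and P_3 = 24: Q_1 = 1007.49.
∂Q_1/∂P_2 = -9.
ε = (∂Q_1/∂P_2)(P_2/Q_1) = -9 × (33.22/1007.49) ≈ -0.297.

-0.297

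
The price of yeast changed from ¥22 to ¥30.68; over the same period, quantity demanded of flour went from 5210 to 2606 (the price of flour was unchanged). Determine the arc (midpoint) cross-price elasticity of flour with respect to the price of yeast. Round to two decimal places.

-2.02

ΔQ_A = 2606 − 5210 = -2604; ΔP_B = 30.68 − 22 = 8.68.
Midpoints: Q̄_A = 3908.0, P̄_B = 26.34.
ε = (ΔQ_A/Q̄_A)/(ΔP_B/P̄_B) = (-2604/3908.0)/(8.68/26.34) ≈ -2.02.
ε < 0: flour and yeast are complements.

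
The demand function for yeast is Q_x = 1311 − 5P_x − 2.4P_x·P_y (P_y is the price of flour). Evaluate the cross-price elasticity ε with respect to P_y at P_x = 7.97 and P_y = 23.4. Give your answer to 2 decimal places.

At P_x = 7.97 and P_y = 23.4: Q_x = 823.555.
∂Q_x/∂P_y = -2.4P_x = -2.4(7.97) = -19.1280.
ε = (∂Q_x/∂P_y)(P_y/Q_x) = -19.1280 × (23.4/823.555) ≈ -0.54.
ε < 0: complements.

-0.54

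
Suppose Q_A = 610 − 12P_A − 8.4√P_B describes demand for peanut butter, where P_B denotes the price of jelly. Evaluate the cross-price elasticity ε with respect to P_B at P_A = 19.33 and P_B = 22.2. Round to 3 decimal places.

At P_A = 19.33 and P_B = 22.2: Q_A = 338.462.
∂Q_A/∂P_B = -8.4/(2√P_B) = -8.4/(2√22.2) = -0.8914.
ε = (∂Q_A/∂P_B)(P_B/Q_A) = -0.8914 × (22.2/338.462) ≈ -0.058.

-0.058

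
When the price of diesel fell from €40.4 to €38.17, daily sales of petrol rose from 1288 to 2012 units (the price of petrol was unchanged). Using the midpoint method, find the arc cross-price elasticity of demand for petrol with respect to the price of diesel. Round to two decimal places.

-7.73

ΔQ_A = 2012 − 1288 = 724; ΔP_B = 38.17 − 40.4 = -2.23.
Midpoints: Q̄_A = 1650.0, P̄_B = 39.28.
ε = (ΔQ_A/Q̄_A)/(ΔP_B/P̄_B) = (724/1650.0)/(-2.23/39.28) ≈ -7.73.
ε < 0: petrol and diesel are complements.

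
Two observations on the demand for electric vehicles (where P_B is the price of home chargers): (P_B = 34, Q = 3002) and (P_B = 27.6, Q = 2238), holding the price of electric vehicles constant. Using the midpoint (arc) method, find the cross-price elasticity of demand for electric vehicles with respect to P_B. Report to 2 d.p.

1.40

ΔQ_A = 2238 − 3002 = -764; ΔP_B = 27.6 − 34 = -6.4.
Midpoints: Q̄_A = 2620.0, P̄_B = 30.80.
ε = (ΔQ_A/Q̄_A)/(ΔP_B/P̄_B) = (-764/2620.0)/(-6.4/30.80) ≈ 1.40.
ε > 0: electric vehicles and home chargers are substitutes.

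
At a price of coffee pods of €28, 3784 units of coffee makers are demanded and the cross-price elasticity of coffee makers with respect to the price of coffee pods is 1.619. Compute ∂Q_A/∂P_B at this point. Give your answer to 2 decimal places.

218.80

ε = (∂Q_A/∂P_B)·(P_B/Q_A) ⇒ ∂Q_A/∂P_B = ε·Q_A/P_B = 1.619 × 3784/28 ≈ 218.80.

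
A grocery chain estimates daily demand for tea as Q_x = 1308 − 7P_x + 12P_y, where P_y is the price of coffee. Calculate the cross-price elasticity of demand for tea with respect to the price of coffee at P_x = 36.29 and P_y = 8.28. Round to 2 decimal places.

0.09

At P_x = 36.29 and P_y = 8.28: Q_x = 1153.33.
∂Q_x/∂P_y = 12.
ε = (∂Q_x/∂P_y)(P_y/Q_x) = 12 × (8.28/1153.33) ≈ 0.09.
Since ε > 0, tea and coffee are substitutes.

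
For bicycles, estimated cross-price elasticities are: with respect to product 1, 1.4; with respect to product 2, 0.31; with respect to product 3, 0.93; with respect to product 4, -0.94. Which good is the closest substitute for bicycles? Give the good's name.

product 1

Substitutes have ε > 0. Among the positive values, 1.4 (product 1) is largest.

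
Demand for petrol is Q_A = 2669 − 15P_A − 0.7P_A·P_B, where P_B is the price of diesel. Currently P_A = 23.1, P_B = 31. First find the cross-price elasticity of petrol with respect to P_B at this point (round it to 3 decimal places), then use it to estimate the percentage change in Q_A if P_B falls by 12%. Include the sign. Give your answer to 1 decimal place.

At P_A = 23.1, P_B = 31: Q_A = 1821.23.
∂Q_A/∂P_B = -0.7P_A = -16.1700.
ε = (∂Q_A/∂P_B)(P_B/Q_A) = -16.1700 × 31/1821.23 ≈ -0.275.
%ΔQ_A ≈ ε × %ΔP_B = -0.275 × (-12%) = 3.3%.

3.3%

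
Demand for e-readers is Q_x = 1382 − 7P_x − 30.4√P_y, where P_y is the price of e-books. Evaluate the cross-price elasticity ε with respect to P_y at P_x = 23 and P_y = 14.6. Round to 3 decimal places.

At P_x = 23 and P_y = 14.6: Q_x = 1104.842.
∂Q_x/∂P_y = -30.4/(2√P_y) = -30.4/(2√14.6) = -3.9780.
ε = (∂Q_x/∂P_y)(P_y/Q_x) = -3.9780 × (14.6/1104.842) ≈ -0.053.

-0.053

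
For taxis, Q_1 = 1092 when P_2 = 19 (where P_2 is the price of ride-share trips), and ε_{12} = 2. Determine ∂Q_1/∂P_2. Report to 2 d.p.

114.95

ε = (∂Q_1/∂P_2)·(P_2/Q_1) ⇒ ∂Q_1/∂P_2 = ε·Q_1/P_2 = 2 × 1092/19 ≈ 114.95.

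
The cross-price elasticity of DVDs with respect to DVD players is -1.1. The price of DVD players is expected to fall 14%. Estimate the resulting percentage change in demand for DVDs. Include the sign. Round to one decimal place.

15.4%

%ΔQ ≈ ε × %ΔP of DVD players = -1.1 × (-14%) = 15.4%.
Demand for DVDs rises by about 15.4%.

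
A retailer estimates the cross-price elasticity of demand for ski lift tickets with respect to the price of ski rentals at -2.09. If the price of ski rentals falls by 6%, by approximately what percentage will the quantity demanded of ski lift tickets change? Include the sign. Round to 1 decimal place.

%ΔQ ≈ ε × %ΔP of ski rentals = -2.09 × (-6%) = 12.5%.

12.5%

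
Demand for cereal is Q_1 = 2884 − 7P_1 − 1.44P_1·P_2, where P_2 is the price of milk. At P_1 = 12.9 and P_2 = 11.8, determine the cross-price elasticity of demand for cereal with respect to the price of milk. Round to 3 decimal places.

At P_1 = 12.9 and P_2 = 11.8: Q_1 = 2574.503.
∂Q_1/∂P_2 = -1.44P_1 = -1.44(12.9) = -18.5760.
ε = (∂Q_1/∂P_2)(P_2/Q_1) = -18.5760 × (11.8/2574.503) ≈ -0.085.
ε < 0: complements.

-0.085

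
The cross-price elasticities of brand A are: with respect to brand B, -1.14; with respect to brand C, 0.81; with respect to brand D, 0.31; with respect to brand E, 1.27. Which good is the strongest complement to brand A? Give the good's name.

brand B

Complements have ε < 0. The most negative value is -1.14 (brand B).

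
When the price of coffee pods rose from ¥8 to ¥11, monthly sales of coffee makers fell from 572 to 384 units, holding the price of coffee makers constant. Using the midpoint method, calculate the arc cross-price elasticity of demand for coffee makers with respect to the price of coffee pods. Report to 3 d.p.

ΔQ_A = 384 − 572 = -188; ΔP_B = 11 − 8 = 3.
Midpoints: Q̄_A = 478.0, P̄_B = 9.50.
ε = (ΔQ_A/Q̄_A)/(ΔP_B/P̄_B) = (-188/478.0)/(3/9.50) ≈ -1.245.
ε < 0: coffee makers and coffee pods are complements.

-1.245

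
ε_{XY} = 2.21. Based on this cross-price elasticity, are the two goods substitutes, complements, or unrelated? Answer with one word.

substitutes

ε = 2.21 > 0, so a higher price of good Y raises demand for good X: substitutes.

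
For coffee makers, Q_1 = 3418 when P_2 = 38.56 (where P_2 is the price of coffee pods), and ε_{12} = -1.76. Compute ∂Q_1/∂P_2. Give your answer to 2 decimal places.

ε = (∂Q_1/∂P_2)·(P_2/Q_1) ⇒ ∂Q_1/∂P_2 = ε·Q_1/P_2 = -1.76 × 3418/38.56 ≈ -156.01.

-156.01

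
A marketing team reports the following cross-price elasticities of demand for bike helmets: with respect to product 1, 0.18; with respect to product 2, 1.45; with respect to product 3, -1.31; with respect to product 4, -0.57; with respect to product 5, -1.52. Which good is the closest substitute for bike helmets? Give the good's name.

product 2

Substitutes have ε > 0. Among the positive values, 1.45 (product 2) is largest.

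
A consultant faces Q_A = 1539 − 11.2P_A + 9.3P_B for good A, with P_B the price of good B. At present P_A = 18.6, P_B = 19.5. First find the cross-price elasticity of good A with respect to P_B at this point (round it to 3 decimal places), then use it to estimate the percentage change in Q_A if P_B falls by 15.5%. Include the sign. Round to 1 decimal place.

At P_A = 18.6, P_B = 19.5: Q_A = 1512.03.
∂Q_A/∂P_B = 9.3.
ε = (∂Q_A/∂P_B)(P_B/Q_A) = 9.3000 × 19.5/1512.03 ≈ 0.120.
%ΔQ_A ≈ ε × %ΔP_B = 0.120 × (-15.5%) = -1.9%.

-1.9%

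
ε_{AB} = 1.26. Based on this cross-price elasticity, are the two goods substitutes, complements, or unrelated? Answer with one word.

ε = 1.26 > 0, so a higher price of good B raises demand for good A: substitutes.

substitutes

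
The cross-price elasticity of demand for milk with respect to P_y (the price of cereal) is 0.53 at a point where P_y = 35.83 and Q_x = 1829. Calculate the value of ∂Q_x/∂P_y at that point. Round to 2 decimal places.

27.05

ε = (∂Q_x/∂P_y)·(P_y/Q_x) ⇒ ∂Q_x/∂P_y = ε·Q_x/P_y = 0.53 × 1829/35.83 ≈ 27.05.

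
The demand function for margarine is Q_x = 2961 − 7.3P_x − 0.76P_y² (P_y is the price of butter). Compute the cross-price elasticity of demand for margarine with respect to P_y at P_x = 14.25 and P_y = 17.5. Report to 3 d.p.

At P_x = 14.25 and P_y = 17.5: Q_x = 2624.225.
∂Q_x/∂P_y = -1.52P_y = -1.52(17.5) = -26.6000.
ε = (∂Q_x/∂P_y)(P_y/Q_x) = -26.6000 × (17.5/2624.225) ≈ -0.177.
ε < 0: complements.

-0.177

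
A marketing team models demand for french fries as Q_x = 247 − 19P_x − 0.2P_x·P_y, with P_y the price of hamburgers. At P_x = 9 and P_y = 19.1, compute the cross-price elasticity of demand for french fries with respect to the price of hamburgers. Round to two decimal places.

At P_x = 9 and P_y = 19.1: Q_x = 41.62.
∂Q_x/∂P_y = -0.2P_x = -0.2(9) = -1.8000.
ε = (∂Q_x/∂P_y)(P_y/Q_x) = -1.8000 × (19.1/41.62) ≈ -0.83.

-0.83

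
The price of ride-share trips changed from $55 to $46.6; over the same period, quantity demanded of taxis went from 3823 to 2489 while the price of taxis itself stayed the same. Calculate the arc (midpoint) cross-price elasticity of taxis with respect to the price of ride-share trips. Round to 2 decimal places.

2.56

ΔQ_A = 2489 − 3823 = -1334; ΔP_B = 46.6 − 55 = -8.4.
Midpoints: Q̄_A = 3156.0, P̄_B = 50.80.
ε = (ΔQ_A/Q̄_A)/(ΔP_B/P̄_B) = (-1334/3156.0)/(-8.4/50.80) ≈ 2.56.
ε > 0: taxis and ride-share trips are substitutes.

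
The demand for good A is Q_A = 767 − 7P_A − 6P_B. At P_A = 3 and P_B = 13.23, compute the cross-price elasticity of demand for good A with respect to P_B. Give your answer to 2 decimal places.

At P_A = 3 and P_B = 13.23: Q_A = 666.62.
∂Q_A/∂P_B = -6.
ε = (∂Q_A/∂P_B)(P_B/Q_A) = -6 × (13.23/666.62) ≈ -0.12.

-0.12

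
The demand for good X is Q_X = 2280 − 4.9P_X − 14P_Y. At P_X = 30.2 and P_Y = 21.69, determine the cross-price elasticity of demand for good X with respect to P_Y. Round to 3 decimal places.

At P_X = 30.2 and P_Y = 21.69: Q_X = 1828.36.
∂Q_X/∂P_Y = -14.
ε = (∂Q_X/∂P_Y)(P_Y/Q_X) = -14 × (21.69/1828.36) ≈ -0.166.

-0.166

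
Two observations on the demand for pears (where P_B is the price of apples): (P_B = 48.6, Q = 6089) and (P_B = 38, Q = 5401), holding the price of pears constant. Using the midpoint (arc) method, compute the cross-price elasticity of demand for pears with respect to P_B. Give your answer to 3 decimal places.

0.489

ΔQ_A = 5401 − 6089 = -688; ΔP_B = 38 − 48.6 = -10.6.
Midpoints: Q̄_A = 5745.0, P̄_B = 43.30.
ε = (ΔQ_A/Q̄_A)/(ΔP_B/P̄_B) = (-688/5745.0)/(-10.6/43.30) ≈ 0.489.
ε > 0: pears and apples are substitutes.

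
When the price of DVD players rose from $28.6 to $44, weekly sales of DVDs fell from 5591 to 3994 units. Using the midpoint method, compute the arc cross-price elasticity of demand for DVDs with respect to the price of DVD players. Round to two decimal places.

-0.79

ΔQ_A = 3994 − 5591 = -1597; ΔP_B = 44 − 28.6 = 15.4.
Midpoints: Q̄_A = 4792.5, P̄_B = 36.30.
ε = (ΔQ_A/Q̄_A)/(ΔP_B/P̄_B) = (-1597/4792.5)/(15.4/36.30) ≈ -0.79.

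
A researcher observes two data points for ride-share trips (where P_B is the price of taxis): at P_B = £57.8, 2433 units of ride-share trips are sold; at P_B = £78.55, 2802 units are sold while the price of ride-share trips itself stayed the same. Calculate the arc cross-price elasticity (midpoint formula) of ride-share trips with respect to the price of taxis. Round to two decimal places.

0.46

ΔQ_A = 2802 − 2433 = 369; ΔP_B = 78.55 − 57.8 = 20.75.
Midpoints: Q̄_A = 2617.5, P̄_B = 68.17.
ε = (ΔQ_A/Q̄_A)/(ΔP_B/P̄_B) = (369/2617.5)/(20.75/68.17) ≈ 0.46.
ε > 0: ride-share trips and taxis are substitutes.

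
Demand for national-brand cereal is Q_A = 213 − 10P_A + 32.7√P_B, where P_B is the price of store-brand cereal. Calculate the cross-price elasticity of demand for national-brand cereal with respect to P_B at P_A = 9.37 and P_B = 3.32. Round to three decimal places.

0.167

At P_A = 9.37 and P_B = 3.32: Q_A = 178.882.
∂Q_A/∂P_B = 32.7/(2√P_B) = 32.7/(2√3.32) = 8.9732.
ε = (∂Q_A/∂P_B)(P_B/Q_A) = 8.9732 × (3.32/178.882) ≈ 0.167.
ε > 0: substitutes.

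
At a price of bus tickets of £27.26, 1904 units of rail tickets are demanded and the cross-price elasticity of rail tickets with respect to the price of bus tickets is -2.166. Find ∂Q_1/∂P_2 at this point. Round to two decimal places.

-151.29

ε = (∂Q_1/∂P_2)·(P_2/Q_1) ⇒ ∂Q_1/∂P_2 = ε·Q_1/P_2 = -2.166 × 1904/27.26 ≈ -151.29.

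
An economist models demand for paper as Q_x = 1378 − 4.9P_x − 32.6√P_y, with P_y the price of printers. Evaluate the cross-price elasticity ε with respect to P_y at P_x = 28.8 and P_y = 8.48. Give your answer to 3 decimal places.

-0.042

At P_x = 28.8 and P_y = 8.48: Q_x = 1141.947.
∂Q_x/∂P_y = -32.6/(2√P_y) = -32.6/(2√8.48) = -5.5974.
ε = (∂Q_x/∂P_y)(P_y/Q_x) = -5.5974 × (8.48/1141.947) ≈ -0.042.
ε < 0: complements.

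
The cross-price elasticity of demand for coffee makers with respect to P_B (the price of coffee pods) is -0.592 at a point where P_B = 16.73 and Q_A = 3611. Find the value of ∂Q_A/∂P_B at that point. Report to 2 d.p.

ε = (∂Q_A/∂P_B)·(P_B/Q_A) ⇒ ∂Q_A/∂P_B = ε·Q_A/P_B = -0.592 × 3611/16.73 ≈ -127.78.

-127.78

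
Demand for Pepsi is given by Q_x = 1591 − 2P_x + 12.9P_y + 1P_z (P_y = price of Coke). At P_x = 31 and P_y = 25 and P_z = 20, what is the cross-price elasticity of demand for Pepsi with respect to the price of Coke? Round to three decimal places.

0.172

At P_x = 31 and P_y = 25 and P_z = 20: Q_x = 1871.5.
∂Q_x/∂P_y = 12.9.
ε = (∂Q_x/∂P_y)(P_y/Q_x) = 12.9 × (25/1871.5) ≈ 0.172.
Since ε > 0, Pepsi and Coke are substitutes.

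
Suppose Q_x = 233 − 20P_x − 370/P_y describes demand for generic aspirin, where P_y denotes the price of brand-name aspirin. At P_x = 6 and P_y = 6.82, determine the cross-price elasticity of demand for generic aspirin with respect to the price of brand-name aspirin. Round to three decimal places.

At P_x = 6 and P_y = 6.82: Q_x = 58.748.
∂Q_x/∂P_y = 370/P_y² = 7.9549.
ε = (∂Q_x/∂P_y)(P_y/Q_x) = 7.9549 × (6.82/58.748) ≈ 0.923.

0.923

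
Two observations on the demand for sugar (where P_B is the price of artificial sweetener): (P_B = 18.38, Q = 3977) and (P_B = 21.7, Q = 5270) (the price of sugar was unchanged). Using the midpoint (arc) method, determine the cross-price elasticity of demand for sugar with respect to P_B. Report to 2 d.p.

ΔQ_A = 5270 − 3977 = 1293; ΔP_B = 21.7 − 18.38 = 3.32.
Midpoints: Q̄_A = 4623.5, P̄_B = 20.04.
ε = (ΔQ_A/Q̄_A)/(ΔP_B/P̄_B) = (1293/4623.5)/(3.32/20.04) ≈ 1.69.

1.69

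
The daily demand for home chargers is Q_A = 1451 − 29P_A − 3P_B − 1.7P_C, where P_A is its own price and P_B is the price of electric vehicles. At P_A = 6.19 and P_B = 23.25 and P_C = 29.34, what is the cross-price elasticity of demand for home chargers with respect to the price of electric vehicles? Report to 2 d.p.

-0.06

At P_A = 6.19 and P_B = 23.25 and P_C = 29.34: Q_A = 1151.862.
∂Q_A/∂P_B = -3.
ε = (∂Q_A/∂P_B)(P_B/Q_A) = -3 × (23.25/1151.862) ≈ -0.06.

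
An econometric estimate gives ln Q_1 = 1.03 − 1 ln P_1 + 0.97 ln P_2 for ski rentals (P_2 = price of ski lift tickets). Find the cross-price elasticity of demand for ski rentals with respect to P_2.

In a log-linear (constant-elasticity) demand function, the coefficient on ln P_2 is the cross-price elasticity.
ε = 0.97. Positive, so ski rentals and ski lift tickets are substitutes.

0.97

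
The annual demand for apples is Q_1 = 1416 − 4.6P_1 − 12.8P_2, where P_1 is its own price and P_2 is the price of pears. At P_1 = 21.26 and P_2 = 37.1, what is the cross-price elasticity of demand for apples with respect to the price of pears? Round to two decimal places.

-0.56

At P_1 = 21.26 and P_2 = 37.1: Q_1 = 843.324.
∂Q_1/∂P_2 = -12.8.
ε = (∂Q_1/∂P_2)(P_2/Q_1) = -12.8 × (37.1/843.324) ≈ -0.56.
Since ε < 0, apples and pears are complements.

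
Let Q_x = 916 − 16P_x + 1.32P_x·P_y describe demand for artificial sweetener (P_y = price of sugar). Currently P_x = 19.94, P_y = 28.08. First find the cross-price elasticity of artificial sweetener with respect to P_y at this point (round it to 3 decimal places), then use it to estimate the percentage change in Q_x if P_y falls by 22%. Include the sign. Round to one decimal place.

-12.2%

At P_x = 19.94, P_y = 28.08: Q_x = 1336.048.
∂Q_x/∂P_y = 1.32P_x = 26.3208.
ε = (∂Q_x/∂P_y)(P_y/Q_x) = 26.3208 × 28.08/1336.048 ≈ 0.553.
%ΔQ_x ≈ ε × %ΔP_y = 0.553 × (-22%) = -12.2%.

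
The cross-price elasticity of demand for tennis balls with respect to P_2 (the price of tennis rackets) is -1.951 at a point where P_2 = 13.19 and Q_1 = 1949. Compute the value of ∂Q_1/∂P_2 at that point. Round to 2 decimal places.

-288.29

ε = (∂Q_1/∂P_2)·(P_2/Q_1) ⇒ ∂Q_1/∂P_2 = ε·Q_1/P_2 = -1.951 × 1949/13.19 ≈ -288.29.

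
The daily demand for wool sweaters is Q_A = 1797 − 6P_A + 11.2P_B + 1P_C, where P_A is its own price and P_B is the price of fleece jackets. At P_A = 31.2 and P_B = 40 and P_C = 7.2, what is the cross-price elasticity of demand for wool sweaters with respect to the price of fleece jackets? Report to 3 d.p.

0.217

At P_A = 31.2 and P_B = 40 and P_C = 7.2: Q_A = 2065.
∂Q_A/∂P_B = 11.2.
ε = (∂Q_A/∂P_B)(P_B/Q_A) = 11.2 × (40/2065) ≈ 0.217.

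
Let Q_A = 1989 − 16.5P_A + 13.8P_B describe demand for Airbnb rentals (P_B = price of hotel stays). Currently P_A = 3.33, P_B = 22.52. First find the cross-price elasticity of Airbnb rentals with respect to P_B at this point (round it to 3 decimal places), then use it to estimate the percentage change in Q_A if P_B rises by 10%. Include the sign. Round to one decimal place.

1.4%

At P_A = 3.33, P_B = 22.52: Q_A = 2244.831.
∂Q_A/∂P_B = 13.8.
ε = (∂Q_A/∂P_B)(P_B/Q_A) = 13.8000 × 22.52/2244.831 ≈ 0.138.
%ΔQ_A ≈ ε × %ΔP_B = 0.138 × (10%) = 1.4%.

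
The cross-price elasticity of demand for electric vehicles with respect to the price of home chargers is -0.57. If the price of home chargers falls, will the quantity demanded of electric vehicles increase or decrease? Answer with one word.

increase

ε < 0 and the price of home chargers falls, so the quantity of electric vehicles moves in the opposite direction: it increases.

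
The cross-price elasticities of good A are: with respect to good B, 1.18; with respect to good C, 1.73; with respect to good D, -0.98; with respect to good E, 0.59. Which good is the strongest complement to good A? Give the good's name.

Complements have ε < 0. The most negative value is -0.98 (good D).

good D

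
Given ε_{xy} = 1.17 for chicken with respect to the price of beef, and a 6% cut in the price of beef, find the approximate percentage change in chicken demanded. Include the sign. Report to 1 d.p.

-7.0%

%ΔQ ≈ ε × %ΔP of beef = 1.17 × (-6%) = -7.0%.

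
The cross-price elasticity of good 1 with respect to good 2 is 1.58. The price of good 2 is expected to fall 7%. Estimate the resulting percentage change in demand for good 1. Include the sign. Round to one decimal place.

%ΔQ ≈ ε × %ΔP of good 2 = 1.58 × (-7%) = -11.1%.

-11.1%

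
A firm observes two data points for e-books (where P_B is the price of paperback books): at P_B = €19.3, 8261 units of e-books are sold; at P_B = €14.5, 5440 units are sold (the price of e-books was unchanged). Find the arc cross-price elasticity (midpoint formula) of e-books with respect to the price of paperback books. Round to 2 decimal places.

ΔQ_A = 5440 − 8261 = -2821; ΔP_B = 14.5 − 19.3 = -4.8.
Midpoints: Q̄_A = 6850.5, P̄_B = 16.90.
ε = (ΔQ_A/Q̄_A)/(ΔP_B/P̄_B) = (-2821/6850.5)/(-4.8/16.90) ≈ 1.45.

1.45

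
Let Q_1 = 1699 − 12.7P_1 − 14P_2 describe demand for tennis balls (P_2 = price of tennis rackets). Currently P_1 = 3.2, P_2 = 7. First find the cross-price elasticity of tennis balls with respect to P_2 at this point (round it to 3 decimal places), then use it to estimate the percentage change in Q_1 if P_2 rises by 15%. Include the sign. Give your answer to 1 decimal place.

At P_1 = 3.2, P_2 = 7: Q_1 = 1560.36.
∂Q_1/∂P_2 = -14.
ε = (∂Q_1/∂P_2)(P_2/Q_1) = -14.0000 × 7/1560.36 ≈ -0.063.
%ΔQ_1 ≈ ε × %ΔP_2 = -0.063 × (15%) = -0.9%.

-0.9%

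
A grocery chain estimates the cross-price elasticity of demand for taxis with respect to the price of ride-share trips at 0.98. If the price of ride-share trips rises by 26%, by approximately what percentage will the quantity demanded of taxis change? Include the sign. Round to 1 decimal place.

25.5%

%ΔQ ≈ ε × %ΔP of ride-share trips = 0.98 × (26%) = 25.5%.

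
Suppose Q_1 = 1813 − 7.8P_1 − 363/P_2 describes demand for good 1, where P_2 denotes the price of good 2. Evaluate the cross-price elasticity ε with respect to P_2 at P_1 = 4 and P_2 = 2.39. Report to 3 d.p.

At P_1 = 4 and P_2 = 2.39: Q_1 = 1629.917.
∂Q_1/∂P_2 = 363/P_2² = 63.5493.
ε = (∂Q_1/∂P_2)(P_2/Q_1) = 63.5493 × (2.39/1629.917) ≈ 0.093.
ε > 0: substitutes.

0.093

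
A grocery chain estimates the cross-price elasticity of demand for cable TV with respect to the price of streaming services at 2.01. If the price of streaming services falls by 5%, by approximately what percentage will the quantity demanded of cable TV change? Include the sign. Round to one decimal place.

%ΔQ ≈ ε × %ΔP of streaming services = 2.01 × (-5%) = -10.1%.
Demand for cable TV falls by about 10.1%.

-10.1%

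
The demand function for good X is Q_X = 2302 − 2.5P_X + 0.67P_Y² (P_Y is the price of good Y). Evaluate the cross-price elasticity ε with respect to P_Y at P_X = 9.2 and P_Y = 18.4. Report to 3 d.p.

At P_X = 9.2 and P_Y = 18.4: Q_X = 2505.835.
∂Q_X/∂P_Y = 1.34P_Y = 1.34(18.4) = 24.6560.
ε = (∂Q_X/∂P_Y)(P_Y/Q_X) = 24.6560 × (18.4/2505.835) ≈ 0.181.

0.181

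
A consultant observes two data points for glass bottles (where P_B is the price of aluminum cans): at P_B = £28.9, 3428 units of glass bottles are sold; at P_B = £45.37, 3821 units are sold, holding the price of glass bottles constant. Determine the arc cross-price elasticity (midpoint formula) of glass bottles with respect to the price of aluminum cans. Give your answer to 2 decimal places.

0.24

ΔQ_A = 3821 − 3428 = 393; ΔP_B = 45.37 − 28.9 = 16.47.
Midpoints: Q̄_A = 3624.5, P̄_B = 37.13.
ε = (ΔQ_A/Q̄_A)/(ΔP_B/P̄_B) = (393/3624.5)/(16.47/37.13) ≈ 0.24.
ε > 0: glass bottles and aluminum cans are substitutes.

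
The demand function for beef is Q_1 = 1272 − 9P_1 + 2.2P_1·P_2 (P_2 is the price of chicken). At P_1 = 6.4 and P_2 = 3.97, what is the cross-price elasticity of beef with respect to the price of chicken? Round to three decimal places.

At P_1 = 6.4 and P_2 = 3.97: Q_1 = 1270.298.
∂Q_1/∂P_2 = 2.2P_1 = 2.2(6.4) = 14.0800.
ε = (∂Q_1/∂P_2)(P_2/Q_1) = 14.0800 × (3.97/1270.298) ≈ 0.044.

0.044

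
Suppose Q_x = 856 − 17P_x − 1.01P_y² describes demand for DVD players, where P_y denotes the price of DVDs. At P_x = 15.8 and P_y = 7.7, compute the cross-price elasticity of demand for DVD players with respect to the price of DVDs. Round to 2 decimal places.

At P_x = 15.8 and P_y = 7.7: Q_x = 527.517.
∂Q_x/∂P_y = -2.02P_y = -2.02(7.7) = -15.5540.
ε = (∂Q_x/∂P_y)(P_y/Q_x) = -15.5540 × (7.7/527.517) ≈ -0.23.

-0.23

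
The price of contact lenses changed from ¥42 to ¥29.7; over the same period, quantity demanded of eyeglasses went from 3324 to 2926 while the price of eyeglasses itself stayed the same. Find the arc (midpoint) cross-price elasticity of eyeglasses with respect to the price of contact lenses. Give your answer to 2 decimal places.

0.37

ΔQ_A = 2926 − 3324 = -398; ΔP_B = 29.7 − 42 = -12.3.
Midpoints: Q̄_A = 3125.0, P̄_B = 35.85.
ε = (ΔQ_A/Q̄_A)/(ΔP_B/P̄_B) = (-398/3125.0)/(-12.3/35.85) ≈ 0.37.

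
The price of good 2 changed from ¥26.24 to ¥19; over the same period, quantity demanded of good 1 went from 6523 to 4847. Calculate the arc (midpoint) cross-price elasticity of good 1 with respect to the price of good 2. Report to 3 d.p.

ΔQ_1 = 4847 − 6523 = -1676; ΔP_2 = 19 − 26.24 = -7.24.
Midpoints: Q̄_1 = 5685.0, P̄_2 = 22.62.
ε = (ΔQ_1/Q̄_1)/(ΔP_2/P̄_2) = (-1676/5685.0)/(-7.24/22.62) ≈ 0.921.
ε > 0: good 1 and good 2 are substitutes.

0.921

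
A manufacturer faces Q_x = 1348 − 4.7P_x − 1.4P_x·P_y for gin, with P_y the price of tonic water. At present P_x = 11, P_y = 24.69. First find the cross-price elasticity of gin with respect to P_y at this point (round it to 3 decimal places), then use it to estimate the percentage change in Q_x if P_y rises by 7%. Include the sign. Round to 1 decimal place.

-2.9%

At P_x = 11, P_y = 24.69: Q_x = 916.074.
∂Q_x/∂P_y = -1.4P_x = -15.4000.
ε = (∂Q_x/∂P_y)(P_y/Q_x) = -15.4000 × 24.69/916.074 ≈ -0.415.
%ΔQ_x ≈ ε × %ΔP_y = -0.415 × (7%) = -2.9%.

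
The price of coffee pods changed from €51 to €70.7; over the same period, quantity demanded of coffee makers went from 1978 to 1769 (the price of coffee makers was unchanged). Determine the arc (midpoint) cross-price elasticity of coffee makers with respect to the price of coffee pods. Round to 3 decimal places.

ΔQ_A = 1769 − 1978 = -209; ΔP_B = 70.7 − 51 = 19.7.
Midpoints: Q̄_A = 1873.5, P̄_B = 60.85.
ε = (ΔQ_A/Q̄_A)/(ΔP_B/P̄_B) = (-209/1873.5)/(19.7/60.85) ≈ -0.345.

-0.345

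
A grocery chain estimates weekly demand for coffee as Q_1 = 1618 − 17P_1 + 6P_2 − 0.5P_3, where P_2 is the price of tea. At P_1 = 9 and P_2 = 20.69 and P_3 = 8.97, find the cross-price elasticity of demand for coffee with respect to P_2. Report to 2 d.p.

0.08

At P_1 = 9 and P_2 = 20.69 and P_3 = 8.97: Q_1 = 1584.655.
∂Q_1/∂P_2 = 6.
ε = (∂Q_1/∂P_2)(P_2/Q_1) = 6 × (20.69/1584.655) ≈ 0.08.
Since ε > 0, coffee and tea are substitutes.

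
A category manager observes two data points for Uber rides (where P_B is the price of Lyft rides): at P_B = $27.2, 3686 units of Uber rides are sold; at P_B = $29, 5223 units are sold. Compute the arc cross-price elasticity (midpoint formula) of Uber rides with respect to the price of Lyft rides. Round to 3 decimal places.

5.387

ΔQ_A = 5223 − 3686 = 1537; ΔP_B = 29 − 27.2 = 1.8.
Midpoints: Q̄_A = 4454.5, P̄_B = 28.10.
ε = (ΔQ_A/Q̄_A)/(ΔP_B/P̄_B) = (1537/4454.5)/(1.8/28.10) ≈ 5.387.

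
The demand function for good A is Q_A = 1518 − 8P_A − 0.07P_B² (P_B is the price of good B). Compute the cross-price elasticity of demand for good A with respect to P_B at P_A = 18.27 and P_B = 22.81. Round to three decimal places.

-0.055

At P_A = 18.27 and P_B = 22.81: Q_A = 1335.419.
∂Q_A/∂P_B = -0.14P_B = -0.14(22.81) = -3.1934.
ε = (∂Q_A/∂P_B)(P_B/Q_A) = -3.1934 × (22.81/1335.419) ≈ -0.055.
ε < 0: complements.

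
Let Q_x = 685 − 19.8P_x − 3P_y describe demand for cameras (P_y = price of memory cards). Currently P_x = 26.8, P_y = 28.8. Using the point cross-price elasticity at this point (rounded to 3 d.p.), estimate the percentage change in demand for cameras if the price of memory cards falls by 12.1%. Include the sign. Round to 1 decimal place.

At P_x = 26.8, P_y = 28.8: Q_x = 67.96.
∂Q_x/∂P_y = -3.
ε = (∂Q_x/∂P_y)(P_y/Q_x) = -3.0000 × 28.8/67.96 ≈ -1.271.
%ΔQ_x ≈ ε × %ΔP_y = -1.271 × (-12.1%) = 15.4%.

15.4%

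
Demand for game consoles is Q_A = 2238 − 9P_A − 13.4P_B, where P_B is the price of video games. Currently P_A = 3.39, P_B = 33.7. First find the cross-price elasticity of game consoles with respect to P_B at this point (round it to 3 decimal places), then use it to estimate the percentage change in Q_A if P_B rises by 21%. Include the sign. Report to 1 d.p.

At P_A = 3.39, P_B = 33.7: Q_A = 1755.91.
∂Q_A/∂P_B = -13.4.
ε = (∂Q_A/∂P_B)(P_B/Q_A) = -13.4000 × 33.7/1755.91 ≈ -0.257.
%ΔQ_A ≈ ε × %ΔP_B = -0.257 × (21%) = -5.4%.

-5.4%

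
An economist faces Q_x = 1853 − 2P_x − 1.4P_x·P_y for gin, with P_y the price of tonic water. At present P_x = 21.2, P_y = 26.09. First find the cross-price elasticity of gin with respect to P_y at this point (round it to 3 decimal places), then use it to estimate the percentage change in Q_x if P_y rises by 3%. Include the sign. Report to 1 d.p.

-2.2%

At P_x = 21.2, P_y = 26.09: Q_x = 1036.249.
∂Q_x/∂P_y = -1.4P_x = -29.6800.
ε = (∂Q_x/∂P_y)(P_y/Q_x) = -29.6800 × 26.09/1036.249 ≈ -0.747.
%ΔQ_x ≈ ε × %ΔP_y = -0.747 × (3%) = -2.2%.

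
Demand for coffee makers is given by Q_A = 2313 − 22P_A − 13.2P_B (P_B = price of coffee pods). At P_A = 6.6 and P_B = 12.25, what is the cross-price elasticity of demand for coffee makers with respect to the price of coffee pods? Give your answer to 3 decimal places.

At P_A = 6.6 and P_B = 12.25: Q_A = 2006.1.
∂Q_A/∂P_B = -13.2.
ε = (∂Q_A/∂P_B)(P_B/Q_A) = -13.2 × (12.25/2006.1) ≈ -0.081.
Since ε < 0, coffee makers and coffee pods are complements.

-0.081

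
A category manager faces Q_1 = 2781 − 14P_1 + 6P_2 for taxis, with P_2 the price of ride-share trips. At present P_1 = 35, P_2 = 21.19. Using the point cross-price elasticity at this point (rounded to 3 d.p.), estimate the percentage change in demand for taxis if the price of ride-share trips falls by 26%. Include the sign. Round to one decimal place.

-1.4%

At P_1 = 35, P_2 = 21.19: Q_1 = 2418.14.
∂Q_1/∂P_2 = 6.
ε = (∂Q_1/∂P_2)(P_2/Q_1) = 6.0000 × 21.19/2418.14 ≈ 0.053.
%ΔQ_1 ≈ ε × %ΔP_2 = 0.053 × (-26%) = -1.4%.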